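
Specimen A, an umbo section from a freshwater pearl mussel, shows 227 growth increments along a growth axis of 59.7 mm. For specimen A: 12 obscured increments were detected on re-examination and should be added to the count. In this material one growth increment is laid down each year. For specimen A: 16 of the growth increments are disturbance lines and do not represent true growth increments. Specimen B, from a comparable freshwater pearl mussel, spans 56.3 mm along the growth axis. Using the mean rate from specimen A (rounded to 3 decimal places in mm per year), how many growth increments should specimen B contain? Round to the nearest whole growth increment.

Specimen A: adjusted count: 227 − 16 + 12 = 223 growth increments.
A: 59.7 mm over 223 years gives 59.7 / 223 ≈ 0.268 mm/year.
Specimen B: 56.3 mm / 0.268 mm per year = 210.07 years ≈ 210 growth increments.

210 growth increments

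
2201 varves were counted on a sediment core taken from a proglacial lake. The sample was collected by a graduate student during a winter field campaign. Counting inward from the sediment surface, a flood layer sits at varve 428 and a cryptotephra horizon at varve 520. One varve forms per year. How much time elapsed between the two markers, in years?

520 − 428 = 92 varves lie between the two events.
That is 92 years at one varve per year.

92 yr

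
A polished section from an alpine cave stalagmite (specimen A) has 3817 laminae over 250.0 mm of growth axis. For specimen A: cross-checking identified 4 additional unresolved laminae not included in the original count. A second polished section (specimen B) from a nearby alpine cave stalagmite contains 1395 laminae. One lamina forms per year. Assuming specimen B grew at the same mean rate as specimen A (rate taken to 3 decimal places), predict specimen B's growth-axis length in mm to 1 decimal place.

90.7 mm

Specimen A: adjusted count: 3817 + 4 = 3821 laminae.
A: Mean rate = 250.0 mm / 3821 years ≈ 0.065 mm/yr.
B's length ≈ 0.065 × 1395 = 90.7 mm.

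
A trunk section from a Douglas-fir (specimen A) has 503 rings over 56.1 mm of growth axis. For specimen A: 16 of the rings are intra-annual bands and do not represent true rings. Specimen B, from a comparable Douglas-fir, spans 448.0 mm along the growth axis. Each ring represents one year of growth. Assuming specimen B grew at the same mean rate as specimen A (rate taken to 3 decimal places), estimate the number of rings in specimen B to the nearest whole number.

3896 rings

Specimen A: adjusted count: 503 − 16 = 487 rings.
A: Mean rate = 56.1 mm / 487 years ≈ 0.115 mm/year.
For B, 448.0 / 0.115 = 3895.65 years ≈ 3896 rings.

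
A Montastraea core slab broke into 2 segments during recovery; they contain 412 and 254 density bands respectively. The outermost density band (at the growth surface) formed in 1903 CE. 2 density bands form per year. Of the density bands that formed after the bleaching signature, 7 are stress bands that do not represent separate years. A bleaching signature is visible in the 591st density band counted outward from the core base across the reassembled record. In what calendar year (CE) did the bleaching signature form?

1869 CE

Total density bands = 412 + 254 = 666.
666 − 591 = 75 density bands lie beyond the bleaching signature toward the growth surface.
Removing the 7 false density bands leaves 75 − 7 = 68 true density bands beyond the bleaching signature.
Dividing by 2 density bands per year: 68 / 2 = 34 years.
1903 − 34 = 1869 CE.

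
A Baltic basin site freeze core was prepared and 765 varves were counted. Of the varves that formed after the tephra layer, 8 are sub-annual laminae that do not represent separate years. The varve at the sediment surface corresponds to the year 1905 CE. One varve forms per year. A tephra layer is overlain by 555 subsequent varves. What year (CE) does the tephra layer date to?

555 varves post-date the tephra layer.
555 − 8 false = 547 true varves after the tephra layer.
Counting back 547 years from 1905 CE places the tephra layer in 1905 − 547 = 1358 CE.

1358 CE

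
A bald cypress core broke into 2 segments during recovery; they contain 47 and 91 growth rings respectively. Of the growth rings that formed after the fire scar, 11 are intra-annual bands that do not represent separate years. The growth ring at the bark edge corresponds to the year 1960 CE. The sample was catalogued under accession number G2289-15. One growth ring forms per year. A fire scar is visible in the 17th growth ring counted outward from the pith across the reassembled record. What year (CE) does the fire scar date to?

Total growth rings = 47 + 91 = 138.
138 − 17 = 121 growth rings lie beyond the fire scar toward the bark edge.
Excluding 11 false growth rings: 121 − 11 = 110.
1960 − 110 = 1850 CE.

1850 CE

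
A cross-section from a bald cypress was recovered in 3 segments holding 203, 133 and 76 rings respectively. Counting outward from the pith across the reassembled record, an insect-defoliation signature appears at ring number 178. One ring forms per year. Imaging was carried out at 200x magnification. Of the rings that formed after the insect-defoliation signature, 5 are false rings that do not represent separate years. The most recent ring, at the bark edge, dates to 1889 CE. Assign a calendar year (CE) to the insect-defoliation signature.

Total rings = 203 + 133 + 76 = 412.
The insect-defoliation signature sits at ring 178 from the pith, so 412 − 178 = 234 rings formed after it.
Removing the 5 false rings leaves 234 − 5 = 229 true rings beyond the insect-defoliation signature.
Counting back 229 years from 1889 CE places the insect-defoliation signature in 1889 − 229 = 1660 CE.

1660 CE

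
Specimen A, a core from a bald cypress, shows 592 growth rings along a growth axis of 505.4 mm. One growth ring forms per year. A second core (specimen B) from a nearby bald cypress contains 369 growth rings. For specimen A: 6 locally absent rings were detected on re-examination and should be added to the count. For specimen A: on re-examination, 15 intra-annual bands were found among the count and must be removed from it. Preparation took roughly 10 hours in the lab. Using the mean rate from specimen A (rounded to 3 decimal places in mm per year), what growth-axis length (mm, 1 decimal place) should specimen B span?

Specimen A: adjusted count: 592 − 15 + 6 = 583 growth rings.
A: 505.4 mm over 583 years gives 505.4 / 583 ≈ 0.867 mm/yr.
B's length ≈ 0.867 × 369 = 319.9 mm.

319.9 mm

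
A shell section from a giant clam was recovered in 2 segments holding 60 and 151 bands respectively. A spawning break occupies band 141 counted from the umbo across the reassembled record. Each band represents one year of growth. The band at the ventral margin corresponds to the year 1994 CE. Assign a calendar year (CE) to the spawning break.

Total bands = 60 + 151 = 211.
211 − 141 = 70 bands lie beyond the spawning break toward the ventral margin.
Counting back 70 years from 1994 CE places the spawning break in 1994 − 70 = 1924 CE.

1924 CE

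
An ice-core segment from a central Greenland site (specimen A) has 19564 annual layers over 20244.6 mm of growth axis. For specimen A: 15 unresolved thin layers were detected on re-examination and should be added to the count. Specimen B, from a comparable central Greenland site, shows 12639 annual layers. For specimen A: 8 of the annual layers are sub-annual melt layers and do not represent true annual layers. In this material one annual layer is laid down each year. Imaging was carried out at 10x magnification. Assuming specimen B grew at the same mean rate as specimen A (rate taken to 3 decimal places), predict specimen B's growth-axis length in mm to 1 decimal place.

13068.7 mm

Specimen A: correcting the raw count gives 19564 − 8 + 15 = 19571 true annual layers.
A: Mean rate = 20244.6 mm / 19571 years ≈ 1.034 mm per year.
For B, 1.034 mm/year × 12639 years = 13068.7 mm.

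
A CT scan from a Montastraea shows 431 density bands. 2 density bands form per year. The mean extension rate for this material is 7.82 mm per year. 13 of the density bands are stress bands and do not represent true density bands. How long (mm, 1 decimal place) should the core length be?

True density band count = 431 − 13 = 418.
With 2 density bands per year, 418 / 2 = 209 years.
Predicted length = 7.82 mm/year × 209 years = 1634.4 mm.

1634.4 mm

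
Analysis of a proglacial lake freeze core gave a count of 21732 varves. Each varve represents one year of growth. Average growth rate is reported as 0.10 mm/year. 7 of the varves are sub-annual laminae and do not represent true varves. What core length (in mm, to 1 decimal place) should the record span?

Adjusted count: 21732 − 7 = 21725 varves.
Predicted length = 0.10 mm/year × 21725 years = 2172.5 mm.

2172.5 mm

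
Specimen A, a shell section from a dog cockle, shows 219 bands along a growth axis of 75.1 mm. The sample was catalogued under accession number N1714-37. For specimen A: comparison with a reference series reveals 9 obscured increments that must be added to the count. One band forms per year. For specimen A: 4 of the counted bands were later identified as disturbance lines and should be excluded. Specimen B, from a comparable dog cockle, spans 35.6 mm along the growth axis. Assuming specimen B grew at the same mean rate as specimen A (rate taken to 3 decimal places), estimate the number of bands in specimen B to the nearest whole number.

Specimen A: correcting the raw count gives 219 − 4 + 9 = 224 true bands.
A: Mean rate = 75.1 mm / 224 years ≈ 0.335 mm/yr.
Specimen B: 35.6 mm / 0.335 mm per year = 106.27 years ≈ 106 bands.

106 bands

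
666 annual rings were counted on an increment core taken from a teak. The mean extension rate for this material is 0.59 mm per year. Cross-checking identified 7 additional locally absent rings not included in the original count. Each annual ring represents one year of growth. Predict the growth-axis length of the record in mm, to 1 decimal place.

Correcting the raw count gives 666 + 7 = 673 true annual rings.
673 years at 0.59 mm/year gives 0.59 × 673 = 397.1 mm.

397.1 mm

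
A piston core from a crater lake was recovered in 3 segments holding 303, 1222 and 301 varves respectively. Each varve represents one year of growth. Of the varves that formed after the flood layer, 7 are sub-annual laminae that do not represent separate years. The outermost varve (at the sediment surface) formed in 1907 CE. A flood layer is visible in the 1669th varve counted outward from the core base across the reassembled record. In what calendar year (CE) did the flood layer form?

1757 CE

Total varves = 303 + 1222 + 301 = 1826.
Between varve 1669 and the sediment surface there are 1826 − 1669 = 157 varves.
157 − 7 false = 150 true varves after the flood layer.
Counting back 150 years from 1907 CE places the flood layer in 1907 − 150 = 1757 CE.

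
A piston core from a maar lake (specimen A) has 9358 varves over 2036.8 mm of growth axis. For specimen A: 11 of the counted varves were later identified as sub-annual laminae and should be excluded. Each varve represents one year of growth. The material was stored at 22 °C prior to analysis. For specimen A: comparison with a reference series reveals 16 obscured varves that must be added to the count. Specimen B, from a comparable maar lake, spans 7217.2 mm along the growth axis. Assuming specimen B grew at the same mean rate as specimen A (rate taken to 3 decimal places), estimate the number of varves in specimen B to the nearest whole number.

Specimen A: correcting the raw count gives 9358 − 11 + 16 = 9363 true varves.
A: Extension rate ≈ 2036.8 / 9363 = 0.218 mm/year.
For B, 7217.2 / 0.218 = 33106.42 years ≈ 33106 varves.

33106 varves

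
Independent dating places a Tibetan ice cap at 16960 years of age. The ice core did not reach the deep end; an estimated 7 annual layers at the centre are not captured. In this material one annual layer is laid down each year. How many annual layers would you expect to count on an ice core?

16953 annual layers

One annual layer per year gives 16960 annual layers over 16960 years.
Subtracting the 7 annual layers not captured gives 16960 − 7 = 16953 annual layers in the record.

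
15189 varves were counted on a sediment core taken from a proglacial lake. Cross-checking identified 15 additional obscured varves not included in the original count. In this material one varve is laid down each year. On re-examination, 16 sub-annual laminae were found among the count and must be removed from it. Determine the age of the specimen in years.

15188 yr

True varve count = 15189 − 16 + 15 = 15188.
One varve per year makes the duration 15188 years.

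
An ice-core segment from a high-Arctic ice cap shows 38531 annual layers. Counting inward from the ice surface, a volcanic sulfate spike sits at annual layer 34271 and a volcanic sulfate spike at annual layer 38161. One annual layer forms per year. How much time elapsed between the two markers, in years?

3890 yr

The two markers are separated by 38161 − 34271 = 3890 annual layers.
One annual layer per year makes the interval 3890 years.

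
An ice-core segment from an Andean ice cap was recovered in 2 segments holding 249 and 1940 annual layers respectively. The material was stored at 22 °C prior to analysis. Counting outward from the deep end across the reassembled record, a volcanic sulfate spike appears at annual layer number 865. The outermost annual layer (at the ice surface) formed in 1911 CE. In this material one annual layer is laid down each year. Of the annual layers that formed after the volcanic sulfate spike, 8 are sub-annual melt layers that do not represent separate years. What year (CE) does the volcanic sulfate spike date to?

595 CE

Total annual layers = 249 + 1940 = 2189.
The volcanic sulfate spike sits at annual layer 865 from the deep end, so 2189 − 865 = 1324 annual layers formed after it.
1324 − 8 false = 1316 true annual layers after the volcanic sulfate spike.
The annual layer at the ice surface is 1911 CE, so the volcanic sulfate spike dates to 1911 − 1316 = 595 CE.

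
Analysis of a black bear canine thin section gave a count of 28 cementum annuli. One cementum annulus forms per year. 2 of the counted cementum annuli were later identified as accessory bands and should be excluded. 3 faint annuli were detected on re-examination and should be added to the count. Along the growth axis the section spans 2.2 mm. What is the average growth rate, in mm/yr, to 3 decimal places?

0.076 mm/yr

Correcting the raw count gives 28 − 2 + 3 = 29 true cementum annuli.
Extension rate ≈ 2.2 / 29 = 0.076 mm/yr.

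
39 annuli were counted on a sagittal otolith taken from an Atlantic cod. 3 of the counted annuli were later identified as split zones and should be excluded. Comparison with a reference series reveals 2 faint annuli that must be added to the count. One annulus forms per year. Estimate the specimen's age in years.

38 years

True annulus count = 39 − 3 + 2 = 38.
At one annulus per year, that is 38 years.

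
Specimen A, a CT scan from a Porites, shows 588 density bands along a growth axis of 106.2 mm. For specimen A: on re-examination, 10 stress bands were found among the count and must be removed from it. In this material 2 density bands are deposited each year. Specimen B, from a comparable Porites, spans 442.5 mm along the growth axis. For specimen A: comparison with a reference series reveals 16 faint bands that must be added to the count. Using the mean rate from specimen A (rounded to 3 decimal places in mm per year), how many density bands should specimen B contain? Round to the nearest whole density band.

Specimen A: after corrections the count is 588 − 10 + 16 = 594 density bands.
Specimen A: 594 density bands at 2 per year is 594 / 2 = 297 years.
A: 106.2 mm over 297 years gives 106.2 / 297 ≈ 0.358 mm per year.
Specimen B: 442.5 mm / 0.358 mm per year = 1236.03 years; at 2 density bands per year that is 1236.03 × 2 ≈ 2472 density bands.

2472 density bands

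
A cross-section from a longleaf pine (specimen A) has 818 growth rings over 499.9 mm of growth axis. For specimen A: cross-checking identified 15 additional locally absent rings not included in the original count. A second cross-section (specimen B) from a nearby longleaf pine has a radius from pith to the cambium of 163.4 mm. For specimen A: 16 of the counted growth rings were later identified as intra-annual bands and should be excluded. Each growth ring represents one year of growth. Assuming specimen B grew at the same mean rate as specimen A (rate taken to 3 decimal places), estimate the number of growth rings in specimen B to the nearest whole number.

Specimen A: after corrections the count is 818 − 16 + 15 = 817 growth rings.
A: Mean rate = 499.9 mm / 817 years ≈ 0.612 mm/yr.
Specimen B: 163.4 mm / 0.612 mm per year = 266.99 years ≈ 267 growth rings.

267 growth rings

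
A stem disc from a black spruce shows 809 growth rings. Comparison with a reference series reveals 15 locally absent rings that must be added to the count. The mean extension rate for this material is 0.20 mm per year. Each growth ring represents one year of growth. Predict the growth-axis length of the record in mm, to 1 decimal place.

After corrections the count is 809 + 15 = 824 growth rings.
824 years at 0.20 mm/year gives 0.20 × 824 = 164.8 mm.

164.8 mm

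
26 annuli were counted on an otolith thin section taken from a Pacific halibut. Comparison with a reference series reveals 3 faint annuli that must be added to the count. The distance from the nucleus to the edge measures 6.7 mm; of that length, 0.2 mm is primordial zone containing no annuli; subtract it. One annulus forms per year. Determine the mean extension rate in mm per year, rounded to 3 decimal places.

0.224 mm per year

Correcting the raw count gives 26 + 3 = 29 true annuli.
Removing the 0.2 mm offcut leaves 6.7 − 0.2 = 6.5 mm.
Mean rate = 6.5 mm / 29 years ≈ 0.224 mm per year.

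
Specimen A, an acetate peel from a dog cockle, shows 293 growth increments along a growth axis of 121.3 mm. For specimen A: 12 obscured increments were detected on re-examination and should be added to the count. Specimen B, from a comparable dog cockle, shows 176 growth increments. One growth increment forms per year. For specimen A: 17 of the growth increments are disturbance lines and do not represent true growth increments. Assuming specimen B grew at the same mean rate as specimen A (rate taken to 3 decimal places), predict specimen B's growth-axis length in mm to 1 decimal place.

74.1 mm

Specimen A: correcting the raw count gives 293 − 17 + 12 = 288 true growth increments.
A: 121.3 mm over 288 years gives 121.3 / 288 ≈ 0.421 mm/yr.
For B, 0.421 mm/year × 176 years = 74.1 mm.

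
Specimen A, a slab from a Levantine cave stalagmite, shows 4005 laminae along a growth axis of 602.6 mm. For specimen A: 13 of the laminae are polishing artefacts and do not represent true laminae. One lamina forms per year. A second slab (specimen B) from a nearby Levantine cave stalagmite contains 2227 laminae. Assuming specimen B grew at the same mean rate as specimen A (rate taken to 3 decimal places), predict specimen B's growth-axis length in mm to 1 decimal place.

Specimen A: adjusted count: 4005 − 13 = 3992 laminae.
A: 602.6 mm over 3992 years gives 602.6 / 3992 ≈ 0.151 mm/year.
B's length ≈ 0.151 × 2227 = 336.3 mm.

336.3 mm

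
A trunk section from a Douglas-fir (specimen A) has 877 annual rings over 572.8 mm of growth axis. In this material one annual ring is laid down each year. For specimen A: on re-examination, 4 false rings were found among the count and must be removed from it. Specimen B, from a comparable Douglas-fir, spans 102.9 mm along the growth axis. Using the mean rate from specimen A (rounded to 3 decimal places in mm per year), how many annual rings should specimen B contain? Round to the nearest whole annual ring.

157 annual rings

Specimen A: adjusted count: 877 − 4 = 873 annual rings.
A: 572.8 mm over 873 years gives 572.8 / 873 ≈ 0.656 mm/year.
Specimen B: 102.9 mm / 0.656 mm per year = 156.86 years ≈ 157 annual rings.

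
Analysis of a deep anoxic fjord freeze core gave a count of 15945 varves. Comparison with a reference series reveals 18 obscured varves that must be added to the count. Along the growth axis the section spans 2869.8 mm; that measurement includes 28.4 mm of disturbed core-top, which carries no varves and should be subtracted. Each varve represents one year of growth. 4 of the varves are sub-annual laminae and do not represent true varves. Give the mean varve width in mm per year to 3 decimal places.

Adjusted count: 15945 − 4 + 18 = 15959 varves.
The growth record spans 2869.8 − 28.4 = 2841.4 mm.
Extension rate ≈ 2841.4 / 15959 = 0.178 mm per year.

0.178 mm per year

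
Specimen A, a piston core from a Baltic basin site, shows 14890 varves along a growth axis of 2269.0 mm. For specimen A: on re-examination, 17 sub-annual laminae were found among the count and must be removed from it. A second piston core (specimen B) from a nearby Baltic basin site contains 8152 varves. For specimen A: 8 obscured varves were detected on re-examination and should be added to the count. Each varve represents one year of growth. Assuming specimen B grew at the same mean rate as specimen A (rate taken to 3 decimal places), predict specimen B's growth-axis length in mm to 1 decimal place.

1239.1 mm

Specimen A: adjusted count: 14890 − 17 + 8 = 14881 varves.
A: Mean rate = 2269.0 mm / 14881 years ≈ 0.152 mm per year.
B's length ≈ 0.152 × 8152 = 1239.1 mm.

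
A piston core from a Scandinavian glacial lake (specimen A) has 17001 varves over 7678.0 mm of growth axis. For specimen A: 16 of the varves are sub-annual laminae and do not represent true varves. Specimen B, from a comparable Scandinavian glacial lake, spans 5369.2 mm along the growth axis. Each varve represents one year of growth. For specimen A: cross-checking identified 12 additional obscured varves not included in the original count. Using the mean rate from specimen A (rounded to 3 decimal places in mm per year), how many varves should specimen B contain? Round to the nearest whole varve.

11879 varves

Specimen A: correcting the raw count gives 17001 − 16 + 12 = 16997 true varves.
A: 7678.0 mm over 16997 years gives 7678.0 / 16997 ≈ 0.452 mm/yr.
For B, 5369.2 / 0.452 = 11878.76 years ≈ 11879 varves.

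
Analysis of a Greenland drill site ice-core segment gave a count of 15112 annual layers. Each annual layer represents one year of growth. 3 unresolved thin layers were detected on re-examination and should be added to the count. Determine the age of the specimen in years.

Correcting the raw count gives 15112 + 3 = 15115 true annual layers.
One annual layer per year makes the duration 15115 years.

15115 yr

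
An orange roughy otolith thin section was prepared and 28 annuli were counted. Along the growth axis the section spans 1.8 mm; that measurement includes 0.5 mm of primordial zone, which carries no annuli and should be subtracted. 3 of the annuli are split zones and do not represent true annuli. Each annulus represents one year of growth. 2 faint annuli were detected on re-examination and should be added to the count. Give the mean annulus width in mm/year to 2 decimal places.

Adjusted count: 28 − 3 + 2 = 27 annuli.
Removing the 0.5 mm offcut leaves 1.8 − 0.5 = 1.3 mm.
Mean rate = 1.3 mm / 27 years ≈ 0.05 mm/year.

0.05 mm/year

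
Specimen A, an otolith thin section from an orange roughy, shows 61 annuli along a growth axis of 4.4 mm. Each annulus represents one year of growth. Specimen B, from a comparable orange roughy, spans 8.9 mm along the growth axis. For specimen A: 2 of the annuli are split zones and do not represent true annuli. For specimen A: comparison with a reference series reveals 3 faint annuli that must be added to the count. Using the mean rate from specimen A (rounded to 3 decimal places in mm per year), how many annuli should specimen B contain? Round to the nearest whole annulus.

Specimen A: correcting the raw count gives 61 − 2 + 3 = 62 true annuli.
A: 4.4 mm over 62 years gives 4.4 / 62 ≈ 0.071 mm/yr.
B spans 8.9 / 0.071 = 125.35 years ≈ 125 annuli.

125 annuli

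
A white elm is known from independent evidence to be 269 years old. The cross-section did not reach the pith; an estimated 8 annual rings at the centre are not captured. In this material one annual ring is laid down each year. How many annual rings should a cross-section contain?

Expected annual rings over 269 years: 269.
269 − 8 missed = 261 annual rings expected in the prepared section.

261 annual rings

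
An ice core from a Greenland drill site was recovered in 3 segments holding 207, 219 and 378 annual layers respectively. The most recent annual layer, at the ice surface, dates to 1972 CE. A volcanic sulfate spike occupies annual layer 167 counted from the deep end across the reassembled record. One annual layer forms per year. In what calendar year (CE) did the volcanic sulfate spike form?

Total annual layers = 207 + 219 + 378 = 804.
804 − 167 = 637 annual layers lie beyond the volcanic sulfate spike toward the ice surface.
1972 − 637 = 1335 CE.

1335 CE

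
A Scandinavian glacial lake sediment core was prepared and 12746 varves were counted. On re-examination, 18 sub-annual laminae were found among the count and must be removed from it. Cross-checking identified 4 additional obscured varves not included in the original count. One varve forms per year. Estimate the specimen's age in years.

12732 years

Correcting the raw count gives 12746 − 18 + 4 = 12732 true varves.
With a one-to-one varve periodicity this is 12732 years.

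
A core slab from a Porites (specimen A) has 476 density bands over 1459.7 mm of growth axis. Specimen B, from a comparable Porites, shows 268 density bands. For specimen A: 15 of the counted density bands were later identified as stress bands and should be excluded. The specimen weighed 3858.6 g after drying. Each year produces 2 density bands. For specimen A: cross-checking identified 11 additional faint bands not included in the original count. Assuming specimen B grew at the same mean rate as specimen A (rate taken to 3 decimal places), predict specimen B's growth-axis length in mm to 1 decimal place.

828.8 mm

Specimen A: correcting the raw count gives 476 − 15 + 11 = 472 true density bands.
Specimen A: 472 density bands at 2 per year is 472 / 2 = 236 years.
A: Mean rate = 1459.7 mm / 236 years ≈ 6.185 mm per year.
Specimen B: 268 density bands at 2 per year is 268 / 2 = 134 years. B's length ≈ 6.185 × 134 = 828.8 mm.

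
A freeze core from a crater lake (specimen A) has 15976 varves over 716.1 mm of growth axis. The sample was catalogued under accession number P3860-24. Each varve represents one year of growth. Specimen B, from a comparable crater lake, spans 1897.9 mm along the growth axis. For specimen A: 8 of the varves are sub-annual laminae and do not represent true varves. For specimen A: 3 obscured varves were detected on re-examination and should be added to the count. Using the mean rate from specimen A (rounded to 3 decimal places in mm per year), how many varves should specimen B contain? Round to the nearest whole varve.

42176 varves

Specimen A: correcting the raw count gives 15976 − 8 + 3 = 15971 true varves.
A: Extension rate ≈ 716.1 / 15971 = 0.045 mm/yr.
For B, 1897.9 / 0.045 = 42175.56 years ≈ 42176 varves.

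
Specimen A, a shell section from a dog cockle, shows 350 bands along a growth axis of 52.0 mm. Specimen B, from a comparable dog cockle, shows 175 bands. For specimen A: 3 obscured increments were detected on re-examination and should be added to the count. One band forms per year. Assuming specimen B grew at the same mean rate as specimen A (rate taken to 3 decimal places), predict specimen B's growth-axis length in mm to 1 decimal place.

Specimen A: adjusted count: 350 + 3 = 353 bands.
A: Mean rate = 52.0 mm / 353 years ≈ 0.147 mm/yr.
B's length ≈ 0.147 × 175 = 25.7 mm.

25.7 mm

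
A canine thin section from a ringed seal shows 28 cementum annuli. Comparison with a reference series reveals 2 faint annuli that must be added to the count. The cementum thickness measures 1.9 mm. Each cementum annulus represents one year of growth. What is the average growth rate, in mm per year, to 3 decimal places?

0.063 mm per year

True cementum annulus count = 28 + 2 = 30.
1.9 mm over 30 years gives 1.9 / 30 ≈ 0.063 mm per year.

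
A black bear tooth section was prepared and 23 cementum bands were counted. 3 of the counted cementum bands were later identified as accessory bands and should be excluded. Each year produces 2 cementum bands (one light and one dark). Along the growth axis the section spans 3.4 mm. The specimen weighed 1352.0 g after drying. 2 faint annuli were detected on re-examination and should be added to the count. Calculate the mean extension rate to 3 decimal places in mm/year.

True cementum band count = 23 − 3 + 2 = 22.
Dividing by 2 cementum bands per year: 22 / 2 = 11 years.
3.4 mm over 11 years gives 3.4 / 11 ≈ 0.309 mm/year.

0.309 mm/year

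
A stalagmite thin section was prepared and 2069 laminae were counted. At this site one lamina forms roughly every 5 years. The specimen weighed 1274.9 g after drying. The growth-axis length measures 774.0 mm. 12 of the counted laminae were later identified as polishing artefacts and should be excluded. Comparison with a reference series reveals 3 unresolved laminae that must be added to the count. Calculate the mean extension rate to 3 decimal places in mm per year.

After corrections the count is 2069 − 12 + 3 = 2060 laminae.
Multiplying by 5 years per lamina: 2060 × 5 = 10300 years.
774.0 mm over 10300 years gives 774.0 / 10300 ≈ 0.075 mm per year.

0.075 mm per year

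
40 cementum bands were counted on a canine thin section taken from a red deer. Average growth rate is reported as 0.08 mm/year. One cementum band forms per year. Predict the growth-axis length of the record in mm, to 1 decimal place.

3.2 mm

40 years of growth are recorded.
Predicted length = 0.08 mm/year × 40 years = 3.2 mm.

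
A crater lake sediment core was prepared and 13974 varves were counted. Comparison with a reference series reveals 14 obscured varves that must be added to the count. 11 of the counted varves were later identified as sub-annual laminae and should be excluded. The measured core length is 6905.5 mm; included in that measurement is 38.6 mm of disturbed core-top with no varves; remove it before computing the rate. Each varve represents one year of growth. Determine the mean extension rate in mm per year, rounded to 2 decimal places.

True varve count = 13974 − 11 + 14 = 13977.
Removing the 38.6 mm offcut leaves 6905.5 − 38.6 = 6866.9 mm.
6866.9 mm over 13977 years gives 6866.9 / 13977 ≈ 0.49 mm per year.

0.49 mm per year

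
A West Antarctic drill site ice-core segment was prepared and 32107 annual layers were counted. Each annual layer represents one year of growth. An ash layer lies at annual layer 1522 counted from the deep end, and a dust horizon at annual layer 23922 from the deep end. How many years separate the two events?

22400 years

The two markers are separated by 23922 − 1522 = 22400 annual layers.
That is 22400 years at one annual layer per year.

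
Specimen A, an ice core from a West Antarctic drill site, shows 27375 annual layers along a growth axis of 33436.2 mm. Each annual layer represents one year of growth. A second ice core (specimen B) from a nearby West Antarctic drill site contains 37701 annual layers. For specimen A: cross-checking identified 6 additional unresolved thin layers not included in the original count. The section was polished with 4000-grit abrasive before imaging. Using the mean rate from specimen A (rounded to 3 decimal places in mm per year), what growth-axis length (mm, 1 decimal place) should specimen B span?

46032.9 mm

Specimen A: after corrections the count is 27375 + 6 = 27381 annual layers.
A: Extension rate ≈ 33436.2 / 27381 = 1.221 mm per year.
B's length ≈ 1.221 × 37701 = 46032.9 mm.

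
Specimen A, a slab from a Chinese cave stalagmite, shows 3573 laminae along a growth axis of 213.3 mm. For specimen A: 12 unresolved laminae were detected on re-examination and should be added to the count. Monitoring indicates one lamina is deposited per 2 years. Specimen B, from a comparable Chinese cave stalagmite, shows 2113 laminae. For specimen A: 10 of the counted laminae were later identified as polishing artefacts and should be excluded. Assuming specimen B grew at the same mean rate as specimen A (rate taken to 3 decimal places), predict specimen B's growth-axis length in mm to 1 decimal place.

Specimen A: after corrections the count is 3573 − 10 + 12 = 3575 laminae.
Specimen A: at 2 years per lamina, 3575 × 2 = 7150 years.
A: 213.3 mm over 7150 years gives 213.3 / 7150 ≈ 0.030 mm/yr.
Specimen B: multiplying by 2 years per lamina: 2113 × 2 = 4226 years. For B, 0.030 mm/year × 4226 years = 126.8 mm.

126.8 mm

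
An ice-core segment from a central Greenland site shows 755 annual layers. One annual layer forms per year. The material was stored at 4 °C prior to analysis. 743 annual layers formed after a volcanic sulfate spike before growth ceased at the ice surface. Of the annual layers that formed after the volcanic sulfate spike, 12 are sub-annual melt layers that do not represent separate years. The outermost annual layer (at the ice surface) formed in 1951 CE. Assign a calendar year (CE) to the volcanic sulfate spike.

1220 CE

There are 743 annual layers younger than the volcanic sulfate spike.
743 − 12 false = 731 true annual layers after the volcanic sulfate spike.
1951 − 731 = 1220 CE.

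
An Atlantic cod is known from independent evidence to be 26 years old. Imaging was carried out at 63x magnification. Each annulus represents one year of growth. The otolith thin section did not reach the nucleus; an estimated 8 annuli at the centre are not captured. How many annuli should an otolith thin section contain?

18 annuli

At one annulus per year, 26 years correspond to 26 annuli.
Subtracting the 8 annuli not captured gives 26 − 8 = 18 annuli in the record.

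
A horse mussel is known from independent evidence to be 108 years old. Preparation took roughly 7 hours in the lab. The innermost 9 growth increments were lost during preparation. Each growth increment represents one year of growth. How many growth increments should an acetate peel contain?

99 growth increments

One growth increment per year gives 108 growth increments over 108 years.
108 − 9 missed = 99 growth increments expected in the prepared section.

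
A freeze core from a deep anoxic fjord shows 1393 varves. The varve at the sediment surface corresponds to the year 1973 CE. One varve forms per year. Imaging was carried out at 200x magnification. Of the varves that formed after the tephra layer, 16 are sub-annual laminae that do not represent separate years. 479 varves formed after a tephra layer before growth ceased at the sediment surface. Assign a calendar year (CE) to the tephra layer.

479 varves formed after the tephra layer.
Removing the 16 false varves leaves 479 − 16 = 463 true varves beyond the tephra layer.
The varve at the sediment surface is 1973 CE, so the tephra layer dates to 1973 − 463 = 1510 CE.

1510 CE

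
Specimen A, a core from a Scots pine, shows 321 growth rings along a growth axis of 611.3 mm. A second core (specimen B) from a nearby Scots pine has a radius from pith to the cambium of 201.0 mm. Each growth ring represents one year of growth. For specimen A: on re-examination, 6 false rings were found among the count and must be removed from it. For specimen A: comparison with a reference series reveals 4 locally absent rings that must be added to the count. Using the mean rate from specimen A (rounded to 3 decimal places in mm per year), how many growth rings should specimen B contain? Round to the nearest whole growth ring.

Specimen A: adjusted count: 321 − 6 + 4 = 319 growth rings.
A: 611.3 mm over 319 years gives 611.3 / 319 ≈ 1.916 mm per year.
Specimen B: 201.0 mm / 1.916 mm per year = 104.91 years ≈ 105 growth rings.

105 growth rings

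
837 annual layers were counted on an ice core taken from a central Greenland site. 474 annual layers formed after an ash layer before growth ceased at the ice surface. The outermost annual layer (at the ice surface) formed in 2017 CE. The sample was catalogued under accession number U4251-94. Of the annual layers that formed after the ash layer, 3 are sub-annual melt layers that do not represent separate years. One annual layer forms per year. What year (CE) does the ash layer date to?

1546 CE

There are 474 annual layers younger than the ash layer.
474 − 3 false = 471 true annual layers after the ash layer.
Counting back 471 years from 2017 CE places the ash layer in 2017 − 471 = 1546 CE.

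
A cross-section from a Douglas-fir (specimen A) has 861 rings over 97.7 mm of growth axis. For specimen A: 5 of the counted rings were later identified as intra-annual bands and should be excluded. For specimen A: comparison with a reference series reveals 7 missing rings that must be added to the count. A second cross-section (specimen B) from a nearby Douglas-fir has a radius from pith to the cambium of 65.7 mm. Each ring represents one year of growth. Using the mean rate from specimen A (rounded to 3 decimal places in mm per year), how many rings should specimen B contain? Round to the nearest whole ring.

581 rings

Specimen A: after corrections the count is 861 − 5 + 7 = 863 rings.
A: 97.7 mm over 863 years gives 97.7 / 863 ≈ 0.113 mm/yr.
B spans 65.7 / 0.113 = 581.42 years ≈ 581 rings.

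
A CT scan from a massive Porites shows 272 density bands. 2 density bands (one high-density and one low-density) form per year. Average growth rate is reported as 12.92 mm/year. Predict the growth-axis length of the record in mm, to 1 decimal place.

1757.1 mm

Dividing by 2 density bands per year: 272 / 2 = 136 years.
Predicted length = 12.92 mm/year × 136 years = 1757.1 mm.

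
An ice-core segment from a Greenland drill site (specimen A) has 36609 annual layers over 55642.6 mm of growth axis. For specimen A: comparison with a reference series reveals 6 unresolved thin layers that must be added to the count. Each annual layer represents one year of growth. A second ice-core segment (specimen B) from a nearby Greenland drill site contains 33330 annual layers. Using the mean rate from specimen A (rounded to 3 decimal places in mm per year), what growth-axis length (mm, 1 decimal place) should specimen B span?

50661.6 mm

Specimen A: true annual layer count = 36609 + 6 = 36615.
A: Mean rate = 55642.6 mm / 36615 years ≈ 1.520 mm per year.
For B, 1.520 mm/year × 33330 years = 50661.6 mm.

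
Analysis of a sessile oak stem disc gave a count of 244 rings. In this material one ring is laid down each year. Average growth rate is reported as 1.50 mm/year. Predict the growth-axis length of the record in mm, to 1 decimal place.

The record spans 244 years at 1.50 mm per year.
Length ≈ 1.50 × 244 = 366.0 mm.

366.0 mm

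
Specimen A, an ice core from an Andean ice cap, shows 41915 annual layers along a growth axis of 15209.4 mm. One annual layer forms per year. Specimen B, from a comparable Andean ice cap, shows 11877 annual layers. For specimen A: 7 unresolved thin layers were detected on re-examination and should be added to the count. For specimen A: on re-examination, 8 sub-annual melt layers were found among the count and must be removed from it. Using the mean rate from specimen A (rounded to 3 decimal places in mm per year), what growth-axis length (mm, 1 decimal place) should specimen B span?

4311.4 mm

Specimen A: adjusted count: 41915 − 8 + 7 = 41914 annual layers.
A: 15209.4 mm over 41914 years gives 15209.4 / 41914 ≈ 0.363 mm/year.
Length of B = 0.363 × 11877 = 4311.4 mm.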